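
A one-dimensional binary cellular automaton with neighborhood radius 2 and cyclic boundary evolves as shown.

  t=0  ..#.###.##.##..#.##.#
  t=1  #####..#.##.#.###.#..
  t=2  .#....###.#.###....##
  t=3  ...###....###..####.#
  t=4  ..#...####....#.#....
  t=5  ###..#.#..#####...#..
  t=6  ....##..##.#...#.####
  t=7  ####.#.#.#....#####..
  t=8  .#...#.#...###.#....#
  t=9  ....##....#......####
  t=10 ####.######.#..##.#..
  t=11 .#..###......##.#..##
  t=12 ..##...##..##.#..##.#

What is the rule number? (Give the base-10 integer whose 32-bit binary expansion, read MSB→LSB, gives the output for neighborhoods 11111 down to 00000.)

162380350

  #####|.  b31=0 t=1,i=2
  ####.|.  b30=0 t=1,i=3
  ###.#|.  b29=0 t=0,i=6
  ###..|.  b28=0 t=1,i=4
  ##.##|#  b27=1 t=0,i=7
  ##.#.|.  b26=0 t=0,i=19
  ##..#|.  b25=0 t=0,i=13
  ##...|#  b24=1 t=2,i=15
  #.###|#  b23=1 t=0,i=4
  #.##.|.  b22=0 t=0,i=8
  #.#.#|#  b21=1 t=1,i=12
  #.#..|.  b20=0 t=0,i=20
  #..##|#  b19=1 t=1,i=20
  #..#.|#  b18=1 t=0,i=1
  #...#|.  b17=0 t=3,i=1
  #....|#  b16=1 t=2,i=3
  .####|#  b15=1 t=1,i=1
  .###.|.  b14=0 t=0,i=5
  .##.#|#  b13=1 t=0,i=9
  .##..|#  b12=1 t=0,i=12
  .#.##|#  b11=1 t=0,i=3
  .#.#.|.  b10=0 t=4,i=15
  .#..#|#  b9=1 t=0,i=0
  .#...|.  b8=0 t=2,i=2
  ..###|.  b7=0 t=1,i=0
  ..##.|.  b6=0 t=2,i=19
  ..#.#|#  b5=1 t=0,i=2
  ..#..|#  b4=1 t=4,i=2
  ...##|#  b3=1 t=2,i=5
  ...#.|#  b2=1 t=4,i=1
  ....#|#  b1=1 t=2,i=4
  .....|.  b0=0 t=4,i=19
  bits 00001001101011011011101000111110 = 162380350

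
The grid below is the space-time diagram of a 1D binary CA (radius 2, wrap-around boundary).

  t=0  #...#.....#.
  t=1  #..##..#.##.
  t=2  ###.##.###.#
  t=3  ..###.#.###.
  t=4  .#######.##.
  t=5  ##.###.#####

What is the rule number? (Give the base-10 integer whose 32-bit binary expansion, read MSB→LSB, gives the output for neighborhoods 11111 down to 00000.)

3195558589

  nb #####: next=#  (t=4,i=3, bit31=1)
  nb ####.: next=.  (t=2,i=1, bit30=0)
  nb ###.#: next=#  (t=2,i=2, bit29=1)
  nb ###..: next=#  (t=3,i=10, bit28=1)
  nb ##.##: next=#  (t=2,i=3, bit27=1)
  nb ##.#.: next=#  (t=1,i=11, bit26=1)
  nb ##..#: next=#  (t=1,i=5, bit25=1)
  nb ##...: next=.  (t=3,i=11, bit24=0)
  nb #.###: next=.  (t=2,i=7, bit23=0)
  nb #.##.: next=#  (t=1,i=9, bit22=1)
  nb #.#.#: next=#  (t=3,i=6, bit21=1)
  nb #.#..: next=#  (t=0,i=0, bit20=1)
  nb #..##: next=#  (t=1,i=2, bit19=1)
  nb #..#.: next=.  (t=1,i=6, bit18=0)
  nb #...#: next=.  (t=0,i=2, bit17=0)
  nb #....: next=.  (t=0,i=6, bit16=0)
  nb .####: next=.  (t=2,i=0, bit15=0)
  nb .###.: next=#  (t=2,i=8, bit14=1)
  nb .##.#: next=.  (t=1,i=10, bit13=0)
  nb .##..: next=#  (t=1,i=4, bit12=1)
  nb .#.##: next=#  (t=1,i=8, bit11=1)
  nb .#.#.: next=.  (t=0,i=11, bit10=0)
  nb .#..#: next=#  (t=1,i=1, bit9=1)
  nb .#...: next=.  (t=0,i=1, bit8=0)
  nb ..###: next=#  (t=3,i=2, bit7=1)
  nb ..##.: next=.  (t=1,i=3, bit6=0)
  nb ..#.#: next=#  (t=0,i=10, bit5=1)
  nb ..#..: next=#  (t=0,i=4, bit4=1)
  nb ...##: next=#  (t=3,i=1, bit3=1)
  nb ...#.: next=#  (t=0,i=3, bit2=1)
  nb ....#: next=.  (t=0,i=8, bit1=0)
  nb .....: next=#  (t=0,i=7, bit0=1)
  bits 10111110011110000101101010111101 = 3195558589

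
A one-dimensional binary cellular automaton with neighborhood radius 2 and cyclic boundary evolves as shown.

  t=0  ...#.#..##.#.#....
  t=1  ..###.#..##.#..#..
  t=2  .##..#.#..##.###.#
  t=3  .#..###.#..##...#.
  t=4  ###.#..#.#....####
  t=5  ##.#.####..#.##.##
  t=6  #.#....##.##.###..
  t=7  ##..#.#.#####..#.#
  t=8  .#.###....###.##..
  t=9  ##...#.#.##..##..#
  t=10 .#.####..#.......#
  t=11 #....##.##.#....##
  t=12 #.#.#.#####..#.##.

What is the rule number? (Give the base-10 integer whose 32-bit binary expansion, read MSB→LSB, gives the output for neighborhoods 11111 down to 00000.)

  #####|#  b31=1 t=4,i=0
  ####.|#  b30=1 t=4,i=1
  ###.#|.  b29=0 t=1,i=4
  ###..|#  b28=1 t=5,i=8
  ##.##|#  b27=1 t=2,i=12
  ##.#.|#  b26=1 t=0,i=10
  ##..#|.  b25=0 t=2,i=3
  ##...|.  b24=0 t=3,i=13
  #.###|.  b23=0 t=2,i=13
  #.##.|#  b22=1 t=2,i=1
  #.#.#|.  b21=0 t=0,i=11
  #.#..|.  b20=0 t=0,i=5
  #..##|.  b19=0 t=0,i=7
  #..#.|#  b18=1 t=1,i=14
  #...#|#  b17=1 t=3,i=14
  #....|#  b16=1 t=0,i=15
  .####|.  b15=0 t=4,i=15
  .###.|.  b14=0 t=1,i=3
  .##.#|#  b13=1 t=0,i=9
  .##..|.  b12=0 t=2,i=2
  .#.##|.  b11=0 t=2,i=0
  .#.#.|#  b10=1 t=0,i=4
  .#..#|#  b9=1 t=0,i=6
  .#...|.  b8=0 t=0,i=14
  ..###|#  b7=1 t=1,i=2
  ..##.|.  b6=0 t=0,i=8
  ..#.#|#  b5=1 t=0,i=3
  ..#..|#  b4=1 t=1,i=15
  ...##|#  b3=1 t=1,i=1
  ...#.|#  b2=1 t=0,i=2
  ....#|.  b1=0 t=0,i=1
  .....|.  b0=0 t=0,i=0
  bits 11011100010001110010011010111100 = 3695650492

3695650492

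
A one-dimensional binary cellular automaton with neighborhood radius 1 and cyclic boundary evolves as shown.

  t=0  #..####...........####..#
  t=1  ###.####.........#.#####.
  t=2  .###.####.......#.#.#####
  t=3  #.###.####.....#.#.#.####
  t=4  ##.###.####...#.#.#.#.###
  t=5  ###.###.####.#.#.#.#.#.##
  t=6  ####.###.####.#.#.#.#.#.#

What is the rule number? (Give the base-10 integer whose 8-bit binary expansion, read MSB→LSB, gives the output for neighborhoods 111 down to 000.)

242

  nb ###: next=#  (t=0,i=4, bit7=1)
  nb ##.: next=#  (t=0,i=0, bit6=1)
  nb #.#: next=#  (t=1,i=3, bit5=1)
  nb #..: next=#  (t=0,i=1, bit4=1)
  nb .##: next=.  (t=0,i=3, bit3=0)
  nb .#.: next=.  (t=1,i=17, bit2=0)
  nb ..#: next=#  (t=0,i=2, bit1=1)
  nb ...: next=.  (t=0,i=8, bit0=0)
  bits 11110010 = 242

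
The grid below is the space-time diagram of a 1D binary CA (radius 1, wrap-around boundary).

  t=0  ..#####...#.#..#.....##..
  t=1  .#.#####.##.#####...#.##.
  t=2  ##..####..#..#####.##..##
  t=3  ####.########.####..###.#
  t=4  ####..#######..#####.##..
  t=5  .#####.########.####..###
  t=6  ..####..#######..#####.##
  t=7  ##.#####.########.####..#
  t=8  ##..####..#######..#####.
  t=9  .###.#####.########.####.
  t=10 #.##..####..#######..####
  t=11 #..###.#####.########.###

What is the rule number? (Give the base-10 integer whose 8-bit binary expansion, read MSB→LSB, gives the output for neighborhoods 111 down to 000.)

214

  [7] ### => #  t=0,i=3
  [6] ##. => #  t=0,i=6
  [5] #.# => .  t=0,i=11
  [4] #.. => #  t=0,i=7
  [3] .## => .  t=0,i=2
  [2] .#. => #  t=0,i=10
  [1] ..# => #  t=0,i=1
  [0] ... => .  t=0,i=0
  bits 11010110 = 214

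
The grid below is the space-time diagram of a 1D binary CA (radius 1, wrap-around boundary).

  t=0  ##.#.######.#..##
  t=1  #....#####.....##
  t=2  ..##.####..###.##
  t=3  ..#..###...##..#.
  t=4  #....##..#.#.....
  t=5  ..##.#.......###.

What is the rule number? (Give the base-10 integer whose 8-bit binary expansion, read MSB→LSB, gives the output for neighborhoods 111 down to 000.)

137

  [7] ### => #  t=0,i=0
  [6] ##. => .  t=0,i=1
  [5] #.# => .  t=0,i=2
  [4] #.. => .  t=0,i=13
  [3] .## => #  t=0,i=5
  [2] .#. => .  t=0,i=3
  [1] ..# => .  t=0,i=14
  [0] ... => #  t=1,i=2
  bits 10001001 = 137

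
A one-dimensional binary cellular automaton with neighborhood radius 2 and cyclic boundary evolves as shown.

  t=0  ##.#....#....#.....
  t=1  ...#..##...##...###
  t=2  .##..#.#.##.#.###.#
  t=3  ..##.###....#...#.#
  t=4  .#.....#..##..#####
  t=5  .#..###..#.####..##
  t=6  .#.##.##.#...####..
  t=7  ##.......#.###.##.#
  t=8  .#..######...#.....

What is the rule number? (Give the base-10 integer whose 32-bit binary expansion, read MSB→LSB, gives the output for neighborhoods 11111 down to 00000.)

  nb #####: next=.  (t=4,i=16, bit31=0)
  nb ####.: next=#  (t=4,i=17, bit30=1)
  nb ###.#: next=#  (t=2,i=16, bit29=1)
  nb ###..: next=#  (t=1,i=18, bit28=1)
  nb ##.##: next=.  (t=3,i=4, bit27=0)
  nb ##.#.: next=.  (t=0,i=2, bit26=0)
  nb ##..#: next=#  (t=2,i=3, bit25=1)
  nb ##...: next=.  (t=1,i=0, bit24=0)
  nb #.###: next=.  (t=2,i=14, bit23=0)
  nb #.##.: next=.  (t=2,i=1, bit22=0)
  nb #.#.#: next=#  (t=2,i=7, bit21=1)
  nb #.#..: next=#  (t=0,i=3, bit20=1)
  nb #..##: next=#  (t=1,i=5, bit19=1)
  nb #..#.: next=.  (t=2,i=4, bit18=0)
  nb #...#: next=#  (t=1,i=1, bit17=1)
  nb #....: next=.  (t=0,i=5, bit16=0)
  nb .####: next=.  (t=4,i=15, bit15=0)
  nb .###.: next=.  (t=1,i=17, bit14=0)
  nb .##.#: next=.  (t=0,i=1, bit13=0)
  nb .##..: next=#  (t=1,i=7, bit12=1)
  nb .#.##: next=.  (t=2,i=0, bit11=0)
  nb .#.#.: next=#  (t=2,i=6, bit10=1)
  nb .#..#: next=.  (t=1,i=4, bit9=0)
  nb .#...: next=.  (t=0,i=4, bit8=0)
  nb ..###: next=#  (t=1,i=16, bit7=1)
  nb ..##.: next=.  (t=0,i=0, bit6=0)
  nb ..#.#: next=#  (t=2,i=5, bit5=1)
  nb ..#..: next=.  (t=0,i=8, bit4=0)
  nb ...##: next=#  (t=0,i=18, bit3=1)
  nb ...#.: next=#  (t=0,i=7, bit2=1)
  nb ....#: next=#  (t=0,i=6, bit1=1)
  nb .....: next=#  (t=0,i=16, bit0=1)
  bits 01110010001110100001010010101111 = 1916409007

1916409007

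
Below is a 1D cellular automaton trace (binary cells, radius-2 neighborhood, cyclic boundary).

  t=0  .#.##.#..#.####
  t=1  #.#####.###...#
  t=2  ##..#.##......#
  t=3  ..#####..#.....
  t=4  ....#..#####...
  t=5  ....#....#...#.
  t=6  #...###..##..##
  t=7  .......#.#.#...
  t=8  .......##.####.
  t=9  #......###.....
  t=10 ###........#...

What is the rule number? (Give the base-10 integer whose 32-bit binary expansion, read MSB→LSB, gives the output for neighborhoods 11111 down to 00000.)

2924817776

  [31] ##### => #  t=1,i=4
  [30] ####. => .  t=0,i=13
  [29] ###.# => #  t=0,i=14
  [28] ###.. => .  t=1,i=10
  [27] ##.## => #  t=1,i=1
  [26] ##.#. => #  t=0,i=0
  [25] ##..# => #  t=2,i=2
  [24] ##... => .  t=1,i=11
  [23] #.### => .  t=0,i=11
  [22] #.##. => #  t=0,i=3
  [21] #.#.# => .  t=0,i=1
  [20] #.#.. => #  t=0,i=6
  [19] #..## => .  t=4,i=6
  [18] #..#. => #  t=0,i=8
  [17] #...# => .  t=1,i=12
  [16] #.... => #  t=2,i=9
  [15] .#### => .  t=0,i=12
  [14] .###. => .  t=1,i=9
  [13] .##.# => #  t=0,i=4
  [12] .##.. => .  t=2,i=7
  [11] .#.## => #  t=0,i=2
  [10] .#.#. => #  t=7,i=8
  [9] .#..# => .  t=0,i=7
  [8] .#... => #  t=3,i=10
  [7] ..### => .  t=2,i=14
  [6] ..##. => #  t=1,i=14
  [5] ..#.# => #  t=0,i=9
  [4] ..#.. => #  t=3,i=9
  [3] ...## => .  t=1,i=13
  [2] ...#. => .  t=4,i=3
  [1] ....# => .  t=2,i=12
  [0] ..... => .  t=2,i=10
  bits 10101110010101010010110101110000 = 2924817776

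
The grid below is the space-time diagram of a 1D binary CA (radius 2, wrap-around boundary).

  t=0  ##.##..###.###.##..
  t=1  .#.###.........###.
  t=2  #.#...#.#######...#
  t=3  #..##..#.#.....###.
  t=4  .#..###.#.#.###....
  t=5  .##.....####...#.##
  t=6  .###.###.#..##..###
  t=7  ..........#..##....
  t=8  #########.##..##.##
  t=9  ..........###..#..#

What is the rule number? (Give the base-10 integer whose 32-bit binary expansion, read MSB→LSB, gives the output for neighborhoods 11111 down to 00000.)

57065243

  #####|.  b31=0 t=2,i=10
  ####.|.  b30=0 t=2,i=13
  ###.#|.  b29=0 t=0,i=9
  ###..|.  b28=0 t=1,i=5
  ##.##|.  b27=0 t=0,i=2
  ##.#.|.  b26=0 t=2,i=1
  ##..#|#  b25=1 t=0,i=5
  ##...|#  b24=1 t=1,i=6
  #.###|.  b23=0 t=0,i=11
  #.##.|#  b22=1 t=0,i=3
  #.#.#|#  b21=1 t=4,i=8
  #.#..|.  b20=0 t=2,i=2
  #..##|.  b19=0 t=0,i=6
  #..#.|#  b18=1 t=1,i=0
  #...#|#  b17=1 t=2,i=4
  #....|.  b16=0 t=1,i=7
  .####|#  b15=1 t=2,i=9
  .###.|.  b14=0 t=0,i=8
  .##.#|#  b13=1 t=0,i=1
  .##..|#  b12=1 t=0,i=4
  .#.##|#  b11=1 t=1,i=2
  .#.#.|#  b10=1 t=3,i=8
  .#..#|#  b9=1 t=3,i=1
  .#...|#  b8=1 t=2,i=3
  ..###|.  b7=0 t=0,i=7
  ..##.|.  b6=0 t=0,i=0
  ..#.#|.  b5=0 t=1,i=1
  ..#..|#  b4=1 t=4,i=1
  ...##|#  b3=1 t=1,i=14
  ...#.|.  b2=0 t=2,i=5
  ....#|#  b1=1 t=1,i=13
  .....|#  b0=1 t=1,i=8
  bits 00000011011001101011111100011011 = 57065243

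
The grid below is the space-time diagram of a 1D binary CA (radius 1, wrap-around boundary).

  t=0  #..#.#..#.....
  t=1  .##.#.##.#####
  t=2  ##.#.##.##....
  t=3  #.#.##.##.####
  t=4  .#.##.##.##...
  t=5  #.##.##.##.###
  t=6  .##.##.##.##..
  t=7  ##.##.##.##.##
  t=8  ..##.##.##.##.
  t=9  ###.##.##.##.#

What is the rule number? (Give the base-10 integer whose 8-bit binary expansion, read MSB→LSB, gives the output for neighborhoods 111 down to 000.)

  nb ###: next=.  (t=1,i=10, bit7=0)
  nb ##.: next=.  (t=1,i=2, bit6=0)
  nb #.#: next=#  (t=0,i=4, bit5=1)
  nb #..: next=#  (t=0,i=1, bit4=1)
  nb .##: next=#  (t=1,i=1, bit3=1)
  nb .#.: next=.  (t=0,i=0, bit2=0)
  nb ..#: next=#  (t=0,i=2, bit1=1)
  nb ...: next=#  (t=0,i=10, bit0=1)
  bits 00111011 = 59

59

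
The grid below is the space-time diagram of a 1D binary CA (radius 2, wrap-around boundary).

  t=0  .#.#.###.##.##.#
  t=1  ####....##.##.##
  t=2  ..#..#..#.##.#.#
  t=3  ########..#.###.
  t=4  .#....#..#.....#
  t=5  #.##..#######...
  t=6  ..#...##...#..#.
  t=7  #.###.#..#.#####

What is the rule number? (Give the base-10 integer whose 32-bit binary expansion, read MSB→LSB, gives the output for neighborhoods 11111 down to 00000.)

1281853393

  [31] ##### => .  t=1,i=0
  [30] ####. => #  t=1,i=2
  [29] ###.# => .  t=0,i=7
  [28] ###.. => .  t=1,i=3
  [27] ##.## => #  t=0,i=8
  [26] ##.#. => #  t=0,i=14
  [25] ##..# => .  t=3,i=8
  [24] ##... => .  t=1,i=4
  [23] #.### => .  t=0,i=5
  [22] #.##. => #  t=0,i=9
  [21] #.#.# => #  t=0,i=1
  [20] #.#.. => .  t=2,i=15
  [19] #..## => .  t=5,i=5
  [18] #..#. => #  t=2,i=1
  [17] #...# => #  t=5,i=14
  [16] #.... => #  t=1,i=5
  [15] .#### => #  t=1,i=15
  [14] .###. => .  t=0,i=6
  [13] .##.# => .  t=0,i=10
  [12] .##.. => .  t=5,i=3
  [11] .#.## => .  t=0,i=4
  [10] .#.#. => #  t=0,i=0
  [9] .#..# => #  t=2,i=0
  [8] .#... => #  t=4,i=2
  [7] ..### => #  t=5,i=6
  [6] ..##. => #  t=1,i=8
  [5] ..#.# => .  t=2,i=8
  [4] ..#.. => #  t=2,i=2
  [3] ...## => .  t=1,i=7
  [2] ...#. => .  t=4,i=5
  [1] ....# => .  t=1,i=6
  [0] ..... => #  t=4,i=12
  bits 01001100011001111000011111010001 = 1281853393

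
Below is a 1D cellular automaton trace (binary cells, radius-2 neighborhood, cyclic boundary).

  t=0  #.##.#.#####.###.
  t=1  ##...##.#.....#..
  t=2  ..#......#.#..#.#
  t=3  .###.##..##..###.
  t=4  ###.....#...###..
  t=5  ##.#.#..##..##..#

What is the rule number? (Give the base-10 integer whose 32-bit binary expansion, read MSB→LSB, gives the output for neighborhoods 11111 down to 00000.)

  nb #####: next=.  (t=0,i=9, bit31=0)
  nb ####.: next=.  (t=0,i=10, bit30=0)
  nb ###.#: next=.  (t=0,i=11, bit29=0)
  nb ###..: next=.  (t=3,i=15, bit28=0)
  nb ##.##: next=.  (t=0,i=12, bit27=0)
  nb ##.#.: next=.  (t=0,i=4, bit26=0)
  nb ##..#: next=.  (t=3,i=7, bit25=0)
  nb ##...: next=#  (t=1,i=2, bit24=1)
  nb #.###: next=.  (t=0,i=7, bit23=0)
  nb #.##.: next=.  (t=0,i=2, bit22=0)
  nb #.#.#: next=#  (t=0,i=0, bit21=1)
  nb #.#..: next=.  (t=1,i=8, bit20=0)
  nb #..##: next=#  (t=1,i=16, bit19=1)
  nb #..#.: next=#  (t=2,i=1, bit18=1)
  nb #...#: next=.  (t=1,i=3, bit17=0)
  nb #....: next=.  (t=1,i=10, bit16=0)
  nb .####: next=#  (t=0,i=8, bit15=1)
  nb .###.: next=#  (t=0,i=14, bit14=1)
  nb .##.#: next=.  (t=0,i=3, bit13=0)
  nb .##..: next=.  (t=1,i=1, bit12=0)
  nb .#.##: next=#  (t=0,i=1, bit11=1)
  nb .#.#.: next=#  (t=2,i=10, bit10=1)
  nb .#..#: next=.  (t=1,i=15, bit9=0)
  nb .#...: next=#  (t=1,i=9, bit8=1)
  nb ..###: next=#  (t=3,i=1, bit7=1)
  nb ..##.: next=.  (t=1,i=0, bit6=0)
  nb ..#.#: next=#  (t=2,i=9, bit5=1)
  nb ..#..: next=#  (t=1,i=14, bit4=1)
  nb ...##: next=.  (t=1,i=4, bit3=0)
  nb ...#.: next=.  (t=1,i=13, bit2=0)
  nb ....#: next=.  (t=1,i=12, bit1=0)
  nb .....: next=#  (t=1,i=11, bit0=1)
  bits 00000001001011001100110110110001 = 19713457

19713457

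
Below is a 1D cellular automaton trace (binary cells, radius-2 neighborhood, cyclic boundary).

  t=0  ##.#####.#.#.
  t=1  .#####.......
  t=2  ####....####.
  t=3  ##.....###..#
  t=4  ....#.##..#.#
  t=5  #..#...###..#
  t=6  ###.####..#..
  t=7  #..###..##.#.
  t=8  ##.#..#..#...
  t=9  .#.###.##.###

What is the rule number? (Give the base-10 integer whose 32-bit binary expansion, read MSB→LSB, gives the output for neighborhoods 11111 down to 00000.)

  #####|#  b31=1 t=0,i=5
  ####.|.  b30=0 t=0,i=6
  ###.#|.  b29=0 t=0,i=7
  ###..|.  b28=0 t=1,i=5
  ##.##|#  b27=1 t=0,i=2
  ##.#.|.  b26=0 t=0,i=8
  ##..#|#  b25=1 t=3,i=10
  ##...|.  b24=0 t=1,i=6
  #.###|#  b23=1 t=0,i=3
  #.##.|.  b22=0 t=0,i=0
  #.#.#|.  b21=0 t=0,i=9
  #.#..|#  b20=1 t=4,i=12
  #..##|.  b19=0 t=3,i=11
  #..#.|#  b18=1 t=4,i=9
  #...#|#  b17=1 t=5,i=5
  #....|.  b16=0 t=1,i=7
  .####|#  b15=1 t=0,i=4
  .###.|.  b14=0 t=3,i=0
  .##.#|#  b13=1 t=0,i=1
  .##..|#  b12=1 t=4,i=7
  .#.##|.  b11=0 t=0,i=12
  .#.#.|.  b10=0 t=0,i=10
  .#..#|#  b9=1 t=6,i=11
  .#...|#  b8=1 t=4,i=0
  ..###|#  b7=1 t=1,i=1
  ..##.|.  b6=0 t=5,i=12
  ..#.#|.  b5=0 t=4,i=4
  ..#..|.  b4=0 t=5,i=3
  ...##|#  b3=1 t=1,i=0
  ...#.|#  b2=1 t=4,i=3
  ....#|.  b1=0 t=1,i=12
  .....|#  b0=1 t=1,i=8
  bits 10001010100101101011001110001101 = 2325132173

2325132173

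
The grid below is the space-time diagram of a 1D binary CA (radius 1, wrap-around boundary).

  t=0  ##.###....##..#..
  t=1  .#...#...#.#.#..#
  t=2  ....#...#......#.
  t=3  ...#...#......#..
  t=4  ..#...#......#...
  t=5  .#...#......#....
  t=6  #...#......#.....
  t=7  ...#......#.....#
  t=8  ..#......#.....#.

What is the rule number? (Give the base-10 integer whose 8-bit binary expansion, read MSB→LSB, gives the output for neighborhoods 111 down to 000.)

66

  nb ###: next=.  (t=0,i=4, bit7=0)
  nb ##.: next=#  (t=0,i=1, bit6=1)
  nb #.#: next=.  (t=0,i=2, bit5=0)
  nb #..: next=.  (t=0,i=6, bit4=0)
  nb .##: next=.  (t=0,i=0, bit3=0)
  nb .#.: next=.  (t=0,i=14, bit2=0)
  nb ..#: next=#  (t=0,i=9, bit1=1)
  nb ...: next=.  (t=0,i=7, bit0=0)
  bits 01000010 = 66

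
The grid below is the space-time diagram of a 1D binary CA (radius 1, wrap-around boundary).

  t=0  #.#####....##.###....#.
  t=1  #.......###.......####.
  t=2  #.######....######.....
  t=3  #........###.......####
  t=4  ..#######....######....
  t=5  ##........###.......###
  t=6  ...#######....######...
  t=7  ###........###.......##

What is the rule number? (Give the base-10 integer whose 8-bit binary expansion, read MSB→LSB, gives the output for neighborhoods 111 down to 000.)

7

  ###|.  b7=0 t=0,i=3
  ##.|.  b6=0 t=0,i=6
  #.#|.  b5=0 t=0,i=1
  #..|.  b4=0 t=0,i=7
  .##|.  b3=0 t=0,i=2
  .#.|#  b2=1 t=0,i=0
  ..#|#  b1=1 t=0,i=10
  ...|#  b0=1 t=0,i=8
  bits 00000111 = 7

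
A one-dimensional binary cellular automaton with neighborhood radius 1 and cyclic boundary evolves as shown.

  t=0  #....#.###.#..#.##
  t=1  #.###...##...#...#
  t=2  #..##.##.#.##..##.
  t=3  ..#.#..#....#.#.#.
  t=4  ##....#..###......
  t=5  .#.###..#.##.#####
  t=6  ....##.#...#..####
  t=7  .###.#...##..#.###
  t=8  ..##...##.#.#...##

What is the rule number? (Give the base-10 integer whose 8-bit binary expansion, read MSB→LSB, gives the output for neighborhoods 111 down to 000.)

195

  ###|#  b7=1 t=0,i=8
  ##.|#  b6=1 t=0,i=0
  #.#|.  b5=0 t=0,i=6
  #..|.  b4=0 t=0,i=1
  .##|.  b3=0 t=0,i=7
  .#.|.  b2=0 t=0,i=5
  ..#|#  b1=1 t=0,i=4
  ...|#  b0=1 t=0,i=2
  bits 11000011 = 195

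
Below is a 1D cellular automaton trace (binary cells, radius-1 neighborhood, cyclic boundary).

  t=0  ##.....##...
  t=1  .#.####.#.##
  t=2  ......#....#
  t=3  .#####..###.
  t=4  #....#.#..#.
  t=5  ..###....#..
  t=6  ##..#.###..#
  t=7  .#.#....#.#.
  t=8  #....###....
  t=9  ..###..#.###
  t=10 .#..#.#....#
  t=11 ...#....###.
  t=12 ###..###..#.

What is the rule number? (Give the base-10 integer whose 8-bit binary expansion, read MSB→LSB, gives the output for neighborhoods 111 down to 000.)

  [7] ### => .  t=1,i=4
  [6] ##. => #  t=0,i=1
  [5] #.# => .  t=1,i=0
  [4] #.. => .  t=0,i=2
  [3] .## => .  t=0,i=0
  [2] .#. => .  t=1,i=1
  [1] ..# => #  t=0,i=6
  [0] ... => #  t=0,i=3
  bits 01000011 = 67

67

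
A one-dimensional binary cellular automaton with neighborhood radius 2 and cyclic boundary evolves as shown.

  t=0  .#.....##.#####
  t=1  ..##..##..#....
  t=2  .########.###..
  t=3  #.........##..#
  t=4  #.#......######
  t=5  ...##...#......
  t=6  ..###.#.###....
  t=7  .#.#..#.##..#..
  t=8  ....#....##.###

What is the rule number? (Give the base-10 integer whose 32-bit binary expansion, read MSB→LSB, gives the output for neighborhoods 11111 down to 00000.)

44782424

  ##### -> .   bit 31 = 0  t=0,i=12
  ####. -> .   bit 30 = 0  t=0,i=13
  ###.# -> .   bit 29 = 0  t=0,i=14
  ###.. -> .   bit 28 = 0  t=2,i=12
  ##.## -> .   bit 27 = 0  t=0,i=9
  ##.#. -> .   bit 26 = 0  t=0,i=0
  ##..# -> #   bit 25 = 1  t=1,i=4
  ##... -> .   bit 24 = 0  t=2,i=13
  #.### -> #   bit 23 = 1  t=0,i=10
  #.##. -> .   bit 22 = 0  t=7,i=8
  #.#.# -> #   bit 21 = 1  t=6,i=6
  #.#.. -> .   bit 20 = 0  t=0,i=1
  #..## -> #   bit 19 = 1  t=1,i=5
  #..#. -> .   bit 18 = 0  t=1,i=9
  #...# -> #   bit 17 = 1  t=2,i=14
  #.... -> #   bit 16 = 1  t=0,i=3
  .#### -> .   bit 15 = 0  t=0,i=11
  .###. -> #   bit 14 = 1  t=2,i=11
  .##.# -> .   bit 13 = 0  t=0,i=8
  .##.. -> #   bit 12 = 1  t=1,i=3
  .#.## -> .   bit 11 = 0  t=6,i=7
  .#.#. -> .   bit 10 = 0  t=7,i=2
  .#..# -> #   bit 9 = 1  t=7,i=4
  .#... -> #   bit 8 = 1  t=0,i=2
  ..### -> .   bit 7 = 0  t=2,i=1
  ..##. -> #   bit 6 = 1  t=0,i=7
  ..#.# -> .   bit 5 = 0  t=7,i=1
  ..#.. -> #   bit 4 = 1  t=1,i=10
  ...## -> #   bit 3 = 1  t=0,i=6
  ...#. -> .   bit 2 = 0  t=5,i=7
  ....# -> .   bit 1 = 0  t=0,i=5
  ..... -> .   bit 0 = 0  t=0,i=4
  bits 00000010101010110101001101011000 = 44782424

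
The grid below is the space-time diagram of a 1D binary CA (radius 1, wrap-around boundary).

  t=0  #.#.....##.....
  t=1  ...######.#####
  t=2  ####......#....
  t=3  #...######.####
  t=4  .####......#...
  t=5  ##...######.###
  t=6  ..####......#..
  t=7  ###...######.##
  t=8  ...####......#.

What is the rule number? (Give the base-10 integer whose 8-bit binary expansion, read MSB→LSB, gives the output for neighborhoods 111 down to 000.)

  ### -> .   bit 7 = 0  t=1,i=4
  ##. -> .   bit 6 = 0  t=0,i=9
  #.# -> .   bit 5 = 0  t=0,i=1
  #.. -> #   bit 4 = 1  t=0,i=3
  .## -> #   bit 3 = 1  t=0,i=8
  .#. -> .   bit 2 = 0  t=0,i=0
  ..# -> #   bit 1 = 1  t=0,i=7
  ... -> #   bit 0 = 1  t=0,i=4
  bits 00011011 = 27

27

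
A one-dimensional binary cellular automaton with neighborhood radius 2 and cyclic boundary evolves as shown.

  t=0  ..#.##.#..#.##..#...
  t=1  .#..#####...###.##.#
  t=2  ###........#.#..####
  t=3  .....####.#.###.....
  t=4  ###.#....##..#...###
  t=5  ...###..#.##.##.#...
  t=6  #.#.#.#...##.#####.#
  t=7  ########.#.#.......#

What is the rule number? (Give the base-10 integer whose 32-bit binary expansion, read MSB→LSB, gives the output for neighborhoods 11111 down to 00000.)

108033821

  nb #####: next=.  (t=1,i=6, bit31=0)
  nb ####.: next=.  (t=1,i=7, bit30=0)
  nb ###.#: next=.  (t=1,i=14, bit29=0)
  nb ###..: next=.  (t=1,i=8, bit28=0)
  nb ##.##: next=.  (t=1,i=15, bit27=0)
  nb ##.#.: next=#  (t=0,i=6, bit26=1)
  nb ##..#: next=#  (t=0,i=14, bit25=1)
  nb ##...: next=.  (t=1,i=9, bit24=0)
  nb #.###: next=.  (t=3,i=12, bit23=0)
  nb #.##.: next=#  (t=0,i=4, bit22=1)
  nb #.#.#: next=#  (t=1,i=19, bit21=1)
  nb #.#..: next=#  (t=0,i=7, bit20=1)
  nb #..##: next=.  (t=1,i=3, bit19=0)
  nb #..#.: next=.  (t=0,i=9, bit18=0)
  nb #...#: next=.  (t=1,i=10, bit17=0)
  nb #....: next=.  (t=0,i=18, bit16=0)
  nb .####: next=.  (t=1,i=5, bit15=0)
  nb .###.: next=#  (t=1,i=13, bit14=1)
  nb .##.#: next=#  (t=0,i=5, bit13=1)
  nb .##..: next=#  (t=0,i=13, bit12=1)
  nb .#.##: next=.  (t=0,i=3, bit11=0)
  nb .#.#.: next=#  (t=1,i=0, bit10=1)
  nb .#..#: next=#  (t=0,i=8, bit9=1)
  nb .#...: next=#  (t=0,i=17, bit8=1)
  nb ..###: next=.  (t=1,i=4, bit7=0)
  nb ..##.: next=.  (t=4,i=9, bit6=0)
  nb ..#.#: next=.  (t=0,i=2, bit5=0)
  nb ..#..: next=#  (t=0,i=16, bit4=1)
  nb ...##: next=#  (t=1,i=11, bit3=1)
  nb ...#.: next=#  (t=0,i=1, bit2=1)
  nb ....#: next=.  (t=0,i=0, bit1=0)
  nb .....: next=#  (t=0,i=19, bit0=1)
  bits 00000110011100000111011100011101 = 108033821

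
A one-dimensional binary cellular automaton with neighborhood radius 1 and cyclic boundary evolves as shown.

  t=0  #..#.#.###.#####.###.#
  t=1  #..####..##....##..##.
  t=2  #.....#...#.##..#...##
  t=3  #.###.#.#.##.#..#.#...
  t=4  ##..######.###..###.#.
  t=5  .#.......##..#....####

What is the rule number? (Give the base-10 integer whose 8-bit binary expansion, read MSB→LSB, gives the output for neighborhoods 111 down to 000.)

  nb ###: next=.  (t=0,i=8, bit7=0)
  nb ##.: next=#  (t=0,i=0, bit6=1)
  nb #.#: next=#  (t=0,i=4, bit5=1)
  nb #..: next=.  (t=0,i=1, bit4=0)
  nb .##: next=.  (t=0,i=7, bit3=0)
  nb .#.: next=#  (t=0,i=3, bit2=1)
  nb ..#: next=.  (t=0,i=2, bit1=0)
  nb ...: next=#  (t=1,i=12, bit0=1)
  bits 01100101 = 101

101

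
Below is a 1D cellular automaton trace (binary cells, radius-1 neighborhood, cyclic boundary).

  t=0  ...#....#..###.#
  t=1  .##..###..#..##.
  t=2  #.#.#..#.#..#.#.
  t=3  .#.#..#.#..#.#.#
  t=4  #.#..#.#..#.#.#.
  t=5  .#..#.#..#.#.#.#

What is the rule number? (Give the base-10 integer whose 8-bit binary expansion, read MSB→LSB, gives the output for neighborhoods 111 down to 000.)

99

  nb ###: next=.  (t=0,i=12, bit7=0)
  nb ##.: next=#  (t=0,i=13, bit6=1)
  nb #.#: next=#  (t=0,i=14, bit5=1)
  nb #..: next=.  (t=0,i=0, bit4=0)
  nb .##: next=.  (t=0,i=11, bit3=0)
  nb .#.: next=.  (t=0,i=3, bit2=0)
  nb ..#: next=#  (t=0,i=2, bit1=1)
  nb ...: next=#  (t=0,i=1, bit0=1)
  bits 01100011 = 99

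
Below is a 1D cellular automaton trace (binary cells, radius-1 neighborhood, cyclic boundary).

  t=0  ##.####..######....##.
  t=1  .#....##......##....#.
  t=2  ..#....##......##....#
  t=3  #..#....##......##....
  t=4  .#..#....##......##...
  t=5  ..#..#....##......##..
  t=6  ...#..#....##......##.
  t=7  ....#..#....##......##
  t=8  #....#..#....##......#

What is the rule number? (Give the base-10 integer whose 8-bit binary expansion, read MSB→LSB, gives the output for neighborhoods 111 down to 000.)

80

  [7] ### => .  t=0,i=4
  [6] ##. => #  t=0,i=1
  [5] #.# => .  t=0,i=2
  [4] #.. => #  t=0,i=7
  [3] .## => .  t=0,i=0
  [2] .#. => .  t=1,i=1
  [1] ..# => .  t=0,i=8
  [0] ... => .  t=0,i=16
  bits 01010000 = 80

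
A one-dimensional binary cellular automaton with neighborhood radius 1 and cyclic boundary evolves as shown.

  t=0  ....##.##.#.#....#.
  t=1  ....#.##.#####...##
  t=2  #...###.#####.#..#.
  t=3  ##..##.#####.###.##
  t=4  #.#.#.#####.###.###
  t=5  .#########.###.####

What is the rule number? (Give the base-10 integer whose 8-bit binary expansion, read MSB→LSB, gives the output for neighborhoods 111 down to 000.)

  ###|#  b7=1 t=1,i=10
  ##.|.  b6=0 t=0,i=5
  #.#|#  b5=1 t=0,i=6
  #..|#  b4=1 t=0,i=13
  .##|#  b3=1 t=0,i=4
  .#.|#  b2=1 t=0,i=10
  ..#|.  b1=0 t=0,i=3
  ...|.  b0=0 t=0,i=0
  bits 10111100 = 188

188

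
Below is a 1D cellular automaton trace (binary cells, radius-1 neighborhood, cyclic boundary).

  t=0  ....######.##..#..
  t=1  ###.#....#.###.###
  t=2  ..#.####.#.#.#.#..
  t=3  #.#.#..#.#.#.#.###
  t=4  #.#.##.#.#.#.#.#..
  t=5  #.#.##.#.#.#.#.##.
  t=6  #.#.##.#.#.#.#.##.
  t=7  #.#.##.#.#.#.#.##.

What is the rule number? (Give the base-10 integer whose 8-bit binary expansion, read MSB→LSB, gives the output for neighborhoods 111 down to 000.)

  [7] ### => .  t=0,i=5
  [6] ##. => #  t=0,i=9
  [5] #.# => .  t=0,i=10
  [4] #.. => #  t=0,i=13
  [3] .## => #  t=0,i=4
  [2] .#. => #  t=0,i=15
  [1] ..# => .  t=0,i=3
  [0] ... => #  t=0,i=0
  bits 01011101 = 93

93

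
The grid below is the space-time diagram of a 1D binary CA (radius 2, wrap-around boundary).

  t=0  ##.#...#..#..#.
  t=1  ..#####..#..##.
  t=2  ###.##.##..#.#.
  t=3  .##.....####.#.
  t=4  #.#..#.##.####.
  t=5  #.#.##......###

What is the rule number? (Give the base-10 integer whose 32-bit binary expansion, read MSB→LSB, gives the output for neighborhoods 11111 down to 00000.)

3862843821

  nb #####: next=#  (t=1,i=4, bit31=1)
  nb ####.: next=#  (t=1,i=5, bit30=1)
  nb ###.#: next=#  (t=2,i=2, bit29=1)
  nb ###..: next=.  (t=1,i=6, bit28=0)
  nb ##.##: next=.  (t=2,i=3, bit27=0)
  nb ##.#.: next=#  (t=0,i=2, bit26=1)
  nb ##..#: next=#  (t=1,i=7, bit25=1)
  nb ##...: next=.  (t=1,i=14, bit24=0)
  nb #.###: next=.  (t=2,i=0, bit23=0)
  nb #.##.: next=.  (t=0,i=0, bit22=0)
  nb #.#.#: next=#  (t=2,i=13, bit21=1)
  nb #.#..: next=#  (t=0,i=3, bit20=1)
  nb #..##: next=#  (t=1,i=11, bit19=1)
  nb #..#.: next=#  (t=0,i=9, bit18=1)
  nb #...#: next=#  (t=0,i=5, bit17=1)
  nb #....: next=.  (t=3,i=4, bit16=0)
  nb .####: next=.  (t=1,i=3, bit15=0)
  nb .###.: next=#  (t=2,i=1, bit14=1)
  nb .##.#: next=.  (t=0,i=1, bit13=0)
  nb .##..: next=#  (t=1,i=13, bit12=1)
  nb .#.##: next=.  (t=0,i=14, bit11=0)
  nb .#.#.: next=.  (t=2,i=12, bit10=0)
  nb .#..#: next=.  (t=0,i=8, bit9=0)
  nb .#...: next=#  (t=0,i=4, bit8=1)
  nb ..###: next=#  (t=1,i=2, bit7=1)
  nb ..##.: next=.  (t=1,i=12, bit6=0)
  nb ..#.#: next=#  (t=0,i=13, bit5=1)
  nb ..#..: next=.  (t=0,i=7, bit4=0)
  nb ...##: next=#  (t=1,i=1, bit3=1)
  nb ...#.: next=#  (t=0,i=6, bit2=1)
  nb ....#: next=.  (t=3,i=6, bit1=0)
  nb .....: next=#  (t=3,i=5, bit0=1)
  bits 11100110001111100101000110101101 = 3862843821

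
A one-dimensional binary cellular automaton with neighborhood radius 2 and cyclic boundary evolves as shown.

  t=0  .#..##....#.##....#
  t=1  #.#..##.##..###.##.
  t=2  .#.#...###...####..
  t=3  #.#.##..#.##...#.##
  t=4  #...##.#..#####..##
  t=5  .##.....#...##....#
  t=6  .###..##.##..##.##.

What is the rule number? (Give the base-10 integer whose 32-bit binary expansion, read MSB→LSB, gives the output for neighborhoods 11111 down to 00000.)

3922089734

  ##### -> #   bit 31 = 1  t=4,i=12
  ####. -> #   bit 30 = 1  t=2,i=15
  ###.# -> #   bit 29 = 1  t=1,i=14
  ###.. -> .   bit 28 = 0  t=2,i=9
  ##.## -> #   bit 27 = 1  t=1,i=7
  ##.#. -> .   bit 26 = 0  t=1,i=18
  ##..# -> .   bit 25 = 0  t=1,i=10
  ##... -> #   bit 24 = 1  t=0,i=6
  #.### -> #   bit 23 = 1  t=3,i=17
  #.##. -> #   bit 22 = 1  t=0,i=12
  #.#.# -> .   bit 21 = 0  t=1,i=0
  #.#.. -> .   bit 20 = 0  t=0,i=1
  #..## -> .   bit 19 = 0  t=0,i=3
  #..#. -> #   bit 18 = 1  t=3,i=7
  #...# -> #   bit 17 = 1  t=2,i=5
  #.... -> .   bit 16 = 0  t=0,i=7
  .#### -> .   bit 15 = 0  t=2,i=14
  .###. -> #   bit 14 = 1  t=1,i=13
  .##.# -> .   bit 13 = 0  t=1,i=6
  .##.. -> #   bit 12 = 1  t=0,i=5
  .#.## -> .   bit 11 = 0  t=0,i=11
  .#.#. -> #   bit 10 = 1  t=0,i=0
  .#..# -> #   bit 9 = 1  t=0,i=2
  .#... -> #   bit 8 = 1  t=2,i=4
  ..### -> .   bit 7 = 0  t=1,i=12
  ..##. -> .   bit 6 = 0  t=0,i=4
  ..#.# -> .   bit 5 = 0  t=0,i=10
  ..#.. -> .   bit 4 = 0  t=5,i=8
  ...## -> .   bit 3 = 0  t=2,i=6
  ...#. -> #   bit 2 = 1  t=0,i=9
  ....# -> #   bit 1 = 1  t=0,i=8
  ..... -> .   bit 0 = 0  t=5,i=5
  bits 11101001110001100101011100000110 = 3922089734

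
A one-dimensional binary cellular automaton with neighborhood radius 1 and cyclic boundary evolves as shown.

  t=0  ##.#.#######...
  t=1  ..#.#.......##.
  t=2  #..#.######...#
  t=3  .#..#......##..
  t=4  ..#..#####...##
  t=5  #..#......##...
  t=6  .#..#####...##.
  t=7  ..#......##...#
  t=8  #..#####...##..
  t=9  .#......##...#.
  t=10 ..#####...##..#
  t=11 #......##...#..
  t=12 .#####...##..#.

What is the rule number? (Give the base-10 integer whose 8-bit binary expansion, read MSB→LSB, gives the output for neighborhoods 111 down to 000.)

49

  ### -> .   bit 7 = 0  t=0,i=6
  ##. -> .   bit 6 = 0  t=0,i=1
  #.# -> #   bit 5 = 1  t=0,i=2
  #.. -> #   bit 4 = 1  t=0,i=12
  .## -> .   bit 3 = 0  t=0,i=0
  .#. -> .   bit 2 = 0  t=0,i=3
  ..# -> .   bit 1 = 0  t=0,i=14
  ... -> #   bit 0 = 1  t=0,i=13
  bits 00110001 = 49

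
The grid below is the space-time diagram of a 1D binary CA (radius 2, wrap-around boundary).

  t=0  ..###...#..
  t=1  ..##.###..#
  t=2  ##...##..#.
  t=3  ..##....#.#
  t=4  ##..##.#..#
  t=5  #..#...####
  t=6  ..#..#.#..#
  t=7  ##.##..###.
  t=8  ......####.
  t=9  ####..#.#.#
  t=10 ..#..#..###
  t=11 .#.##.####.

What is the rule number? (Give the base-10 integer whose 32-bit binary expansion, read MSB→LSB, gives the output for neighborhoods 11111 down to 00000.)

  #####|.  b31=0 t=5,i=9
  ####.|#  b30=1 t=5,i=10
  ###.#|#  b29=1 t=7,i=9
  ###..|.  b28=0 t=0,i=4
  ##.##|.  b27=0 t=1,i=4
  ##.#.|.  b26=0 t=4,i=6
  ##..#|.  b25=0 t=1,i=8
  ##...|#  b24=1 t=0,i=5
  #.###|#  b23=1 t=1,i=5
  #.##.|.  b22=0 t=2,i=0
  #.#.#|#  b21=1 t=9,i=8
  #.#..|#  b20=1 t=3,i=10
  #..##|#  b19=1 t=1,i=1
  #..#.|#  b18=1 t=1,i=9
  #...#|#  b17=1 t=0,i=6
  #....|#  b16=1 t=0,i=10
  .####|.  b15=0 t=5,i=8
  .###.|#  b14=1 t=0,i=3
  .##.#|.  b13=0 t=1,i=3
  .##..|.  b12=0 t=2,i=1
  .#.##|#  b11=1 t=2,i=10
  .#.#.|.  b10=0 t=3,i=9
  .#..#|#  b9=1 t=1,i=0
  .#...|.  b8=0 t=0,i=9
  ..###|#  b7=1 t=0,i=2
  ..##.|.  b6=0 t=1,i=2
  ..#.#|.  b5=0 t=2,i=9
  ..#..|.  b4=0 t=0,i=8
  ...##|.  b3=0 t=0,i=1
  ...#.|#  b2=1 t=0,i=7
  ....#|.  b1=0 t=0,i=0
  .....|#  b0=1 t=8,i=1
  bits 01100001101111110100101010000101 = 1639926405

1639926405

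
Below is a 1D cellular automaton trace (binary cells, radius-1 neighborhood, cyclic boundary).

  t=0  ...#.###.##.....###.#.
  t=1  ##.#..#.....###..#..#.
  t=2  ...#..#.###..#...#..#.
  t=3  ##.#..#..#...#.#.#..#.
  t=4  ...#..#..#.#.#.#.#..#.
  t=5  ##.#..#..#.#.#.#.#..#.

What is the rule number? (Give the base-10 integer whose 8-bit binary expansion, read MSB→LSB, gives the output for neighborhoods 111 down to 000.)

  nb ###: next=#  (t=0,i=6, bit7=1)
  nb ##.: next=.  (t=0,i=7, bit6=0)
  nb #.#: next=.  (t=0,i=4, bit5=0)
  nb #..: next=.  (t=0,i=11, bit4=0)
  nb .##: next=.  (t=0,i=5, bit3=0)
  nb .#.: next=#  (t=0,i=3, bit2=1)
  nb ..#: next=.  (t=0,i=2, bit1=0)
  nb ...: next=#  (t=0,i=0, bit0=1)
  bits 10000101 = 133

133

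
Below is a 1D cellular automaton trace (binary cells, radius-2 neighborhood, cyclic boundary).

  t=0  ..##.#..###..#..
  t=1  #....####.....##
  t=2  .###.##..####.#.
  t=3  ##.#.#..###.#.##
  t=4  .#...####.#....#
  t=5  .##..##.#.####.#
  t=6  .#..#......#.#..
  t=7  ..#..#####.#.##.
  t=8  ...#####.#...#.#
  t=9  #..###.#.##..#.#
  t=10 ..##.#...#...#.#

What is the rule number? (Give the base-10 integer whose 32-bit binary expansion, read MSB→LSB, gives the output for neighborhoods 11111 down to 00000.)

2706998179

  ##### -> #   bit 31 = 1  t=7,i=7
  ####. -> .   bit 30 = 0  t=1,i=7
  ###.# -> #   bit 29 = 1  t=2,i=3
  ###.. -> .   bit 28 = 0  t=0,i=10
  ##.## -> .   bit 27 = 0  t=2,i=4
  ##.#. -> .   bit 26 = 0  t=0,i=4
  ##..# -> .   bit 25 = 0  t=0,i=11
  ##... -> #   bit 24 = 1  t=1,i=1
  #.### -> .   bit 23 = 0  t=3,i=14
  #.##. -> #   bit 22 = 1  t=2,i=5
  #.#.# -> .   bit 21 = 0  t=3,i=3
  #.#.. -> #   bit 20 = 1  t=0,i=5
  #..## -> #   bit 19 = 1  t=0,i=7
  #..#. -> .   bit 18 = 0  t=0,i=12
  #...# -> .   bit 17 = 0  t=4,i=3
  #.... -> #   bit 16 = 1  t=0,i=15
  .#### -> #   bit 15 = 1  t=1,i=6
  .###. -> .   bit 14 = 0  t=0,i=9
  .##.# -> .   bit 13 = 0  t=0,i=3
  .##.. -> .   bit 12 = 0  t=2,i=6
  .#.## -> .   bit 11 = 0  t=3,i=13
  .#.#. -> .   bit 10 = 0  t=3,i=4
  .#..# -> #   bit 9 = 1  t=0,i=6
  .#... -> #   bit 8 = 1  t=0,i=14
  ..### -> #   bit 7 = 1  t=0,i=8
  ..##. -> .   bit 6 = 0  t=0,i=2
  ..#.# -> #   bit 5 = 1  t=4,i=15
  ..#.. -> .   bit 4 = 0  t=0,i=13
  ...## -> .   bit 3 = 0  t=0,i=1
  ...#. -> .   bit 2 = 0  t=4,i=14
  ....# -> #   bit 1 = 1  t=0,i=0
  ..... -> #   bit 0 = 1  t=1,i=11
  bits 10100001010110011000001110100011 = 2706998179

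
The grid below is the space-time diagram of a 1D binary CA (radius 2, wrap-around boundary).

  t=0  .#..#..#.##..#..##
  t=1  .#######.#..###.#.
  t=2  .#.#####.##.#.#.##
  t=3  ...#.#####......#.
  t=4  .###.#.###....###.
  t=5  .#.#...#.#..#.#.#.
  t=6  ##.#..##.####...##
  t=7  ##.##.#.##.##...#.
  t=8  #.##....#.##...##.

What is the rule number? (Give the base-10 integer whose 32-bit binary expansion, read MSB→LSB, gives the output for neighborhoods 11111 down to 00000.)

4174643958

  ##### -> #   bit 31 = 1  t=1,i=3
  ####. -> #   bit 30 = 1  t=1,i=6
  ###.# -> #   bit 29 = 1  t=1,i=7
  ###.. -> #   bit 28 = 1  t=3,i=9
  ##.## -> #   bit 27 = 1  t=2,i=8
  ##.#. -> .   bit 26 = 0  t=0,i=0
  ##..# -> .   bit 25 = 0  t=0,i=11
  ##... -> .   bit 24 = 0  t=3,i=10
  #.### -> #   bit 23 = 1  t=2,i=3
  #.##. -> #   bit 22 = 1  t=0,i=9
  #.#.# -> .   bit 21 = 0  t=2,i=1
  #.#.. -> #   bit 20 = 1  t=0,i=1
  #..## -> .   bit 19 = 0  t=0,i=15
  #..#. -> #   bit 18 = 1  t=0,i=3
  #...# -> .   bit 17 = 0  t=5,i=5
  #.... -> .   bit 16 = 0  t=3,i=0
  .#### -> .   bit 15 = 0  t=1,i=2
  .###. -> .   bit 14 = 0  t=1,i=13
  .##.# -> .   bit 13 = 0  t=0,i=17
  .##.. -> .   bit 12 = 0  t=0,i=10
  .#.## -> .   bit 11 = 0  t=0,i=8
  .#.#. -> .   bit 10 = 0  t=2,i=13
  .#..# -> #   bit 9 = 1  t=0,i=2
  .#... -> .   bit 8 = 0  t=3,i=17
  ..### -> #   bit 7 = 1  t=1,i=1
  ..##. -> #   bit 6 = 1  t=0,i=16
  ..#.# -> #   bit 5 = 1  t=0,i=7
  ..#.. -> #   bit 4 = 1  t=0,i=4
  ...## -> .   bit 3 = 0  t=4,i=13
  ...#. -> #   bit 2 = 1  t=3,i=2
  ....# -> #   bit 1 = 1  t=3,i=1
  ..... -> .   bit 0 = 0  t=3,i=12
  bits 11111000110101000000001011110110 = 4174643958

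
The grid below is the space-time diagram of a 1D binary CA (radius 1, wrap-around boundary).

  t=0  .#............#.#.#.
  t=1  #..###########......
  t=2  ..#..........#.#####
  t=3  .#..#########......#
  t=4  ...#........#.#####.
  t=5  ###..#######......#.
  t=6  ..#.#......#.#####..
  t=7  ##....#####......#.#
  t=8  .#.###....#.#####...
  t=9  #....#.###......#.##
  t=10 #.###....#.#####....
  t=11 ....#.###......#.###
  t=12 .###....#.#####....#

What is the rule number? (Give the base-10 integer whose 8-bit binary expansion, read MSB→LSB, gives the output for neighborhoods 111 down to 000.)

  ### -> .   bit 7 = 0  t=1,i=4
  ##. -> #   bit 6 = 1  t=1,i=13
  #.# -> .   bit 5 = 0  t=0,i=15
  #.. -> .   bit 4 = 0  t=0,i=2
  .## -> .   bit 3 = 0  t=1,i=3
  .#. -> .   bit 2 = 0  t=0,i=1
  ..# -> #   bit 1 = 1  t=0,i=0
  ... -> #   bit 0 = 1  t=0,i=3
  bits 01000011 = 67

67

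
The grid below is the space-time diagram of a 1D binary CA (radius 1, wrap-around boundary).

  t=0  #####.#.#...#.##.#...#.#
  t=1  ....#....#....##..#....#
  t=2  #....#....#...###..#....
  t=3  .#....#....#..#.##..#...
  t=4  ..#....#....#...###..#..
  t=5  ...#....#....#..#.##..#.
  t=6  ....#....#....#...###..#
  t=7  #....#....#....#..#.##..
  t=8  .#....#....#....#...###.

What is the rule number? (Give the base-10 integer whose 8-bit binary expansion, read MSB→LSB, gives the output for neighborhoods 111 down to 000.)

  nb ###: next=.  (t=0,i=0, bit7=0)
  nb ##.: next=#  (t=0,i=4, bit6=1)
  nb #.#: next=.  (t=0,i=5, bit5=0)
  nb #..: next=#  (t=0,i=9, bit4=1)
  nb .##: next=#  (t=0,i=14, bit3=1)
  nb .#.: next=.  (t=0,i=6, bit2=0)
  nb ..#: next=.  (t=0,i=11, bit1=0)
  nb ...: next=.  (t=0,i=10, bit0=0)
  bits 01011000 = 88

88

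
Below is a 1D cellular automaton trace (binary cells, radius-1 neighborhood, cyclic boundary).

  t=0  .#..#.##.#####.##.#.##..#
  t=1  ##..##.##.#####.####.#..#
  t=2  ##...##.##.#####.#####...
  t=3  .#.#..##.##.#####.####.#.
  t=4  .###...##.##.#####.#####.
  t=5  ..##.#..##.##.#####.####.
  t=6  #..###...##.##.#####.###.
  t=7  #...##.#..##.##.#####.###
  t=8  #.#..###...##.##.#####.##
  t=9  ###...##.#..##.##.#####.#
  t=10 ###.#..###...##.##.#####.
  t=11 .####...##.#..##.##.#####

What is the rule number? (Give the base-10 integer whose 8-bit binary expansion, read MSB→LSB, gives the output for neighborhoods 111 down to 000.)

229

  [7] ### => #  t=0,i=10
  [6] ##. => #  t=0,i=7
  [5] #.# => #  t=0,i=0
  [4] #.. => .  t=0,i=2
  [3] .## => .  t=0,i=6
  [2] .#. => #  t=0,i=1
  [1] ..# => .  t=0,i=3
  [0] ... => #  t=2,i=3
  bits 11100101 = 229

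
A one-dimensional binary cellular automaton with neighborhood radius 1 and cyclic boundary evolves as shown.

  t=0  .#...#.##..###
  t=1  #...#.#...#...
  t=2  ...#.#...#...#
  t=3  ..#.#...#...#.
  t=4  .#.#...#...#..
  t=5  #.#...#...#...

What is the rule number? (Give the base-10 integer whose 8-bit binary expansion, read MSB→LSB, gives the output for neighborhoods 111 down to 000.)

  ### -> .   bit 7 = 0  t=0,i=12
  ##. -> .   bit 6 = 0  t=0,i=8
  #.# -> #   bit 5 = 1  t=0,i=0
  #.. -> .   bit 4 = 0  t=0,i=2
  .## -> .   bit 3 = 0  t=0,i=7
  .#. -> .   bit 2 = 0  t=0,i=1
  ..# -> #   bit 1 = 1  t=0,i=4
  ... -> .   bit 0 = 0  t=0,i=3
  bits 00100010 = 34

34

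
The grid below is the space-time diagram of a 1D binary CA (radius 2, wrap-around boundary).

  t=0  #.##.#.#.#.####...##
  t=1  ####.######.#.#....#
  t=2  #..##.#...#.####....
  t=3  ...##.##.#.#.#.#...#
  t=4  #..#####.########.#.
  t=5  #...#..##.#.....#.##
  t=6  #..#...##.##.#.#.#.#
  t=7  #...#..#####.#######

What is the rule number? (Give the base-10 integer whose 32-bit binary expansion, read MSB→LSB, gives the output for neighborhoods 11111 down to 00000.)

946928965

  [31] ##### => .  t=1,i=1
  [30] ####. => .  t=0,i=13
  [29] ###.# => #  t=0,i=0
  [28] ###.. => #  t=0,i=14
  [27] ##.## => #  t=0,i=1
  [26] ##.#. => .  t=0,i=4
  [25] ##..# => .  t=6,i=1
  [24] ##... => .  t=0,i=15
  [23] #.### => .  t=0,i=11
  [22] #.##. => #  t=0,i=2
  [21] #.#.# => #  t=0,i=5
  [20] #.#.. => #  t=1,i=14
  [19] #..## => .  t=2,i=2
  [18] #..#. => .  t=6,i=2
  [17] #...# => .  t=0,i=16
  [16] #.... => .  t=1,i=16
  [15] .#### => #  t=0,i=12
  [14] .###. => #  t=0,i=19
  [13] .##.# => #  t=0,i=3
  [12] .##.. => #  t=6,i=0
  [11] .#.## => #  t=0,i=10
  [10] .#.#. => #  t=0,i=6
  [9] .#..# => .  t=2,i=1
  [8] .#... => #  t=1,i=15
  [7] ..### => .  t=0,i=18
  [6] ..##. => #  t=2,i=3
  [5] ..#.# => .  t=2,i=10
  [4] ..#.. => .  t=2,i=0
  [3] ...## => .  t=0,i=17
  [2] ...#. => #  t=2,i=9
  [1] ....# => .  t=1,i=17
  [0] ..... => #  t=5,i=13
  bits 00111000011100001111110101000101 = 946928965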